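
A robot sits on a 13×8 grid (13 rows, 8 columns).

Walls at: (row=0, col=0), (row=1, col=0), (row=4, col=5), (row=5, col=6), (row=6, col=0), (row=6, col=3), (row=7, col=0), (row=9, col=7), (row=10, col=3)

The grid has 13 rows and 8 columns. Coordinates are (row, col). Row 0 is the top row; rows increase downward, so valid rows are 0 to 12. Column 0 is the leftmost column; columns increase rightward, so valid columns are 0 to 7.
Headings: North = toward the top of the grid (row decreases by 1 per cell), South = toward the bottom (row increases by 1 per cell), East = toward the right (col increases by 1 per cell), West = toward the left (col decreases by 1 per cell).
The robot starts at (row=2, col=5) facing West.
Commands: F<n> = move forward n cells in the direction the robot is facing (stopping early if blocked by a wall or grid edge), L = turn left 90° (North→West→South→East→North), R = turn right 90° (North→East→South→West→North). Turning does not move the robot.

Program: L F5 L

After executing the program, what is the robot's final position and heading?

Answer: Final position: (row=3, col=5), facing East

Derivation:
Start: (row=2, col=5), facing West
  L: turn left, now facing South
  F5: move forward 1/5 (blocked), now at (row=3, col=5)
  L: turn left, now facing East
Final: (row=3, col=5), facing East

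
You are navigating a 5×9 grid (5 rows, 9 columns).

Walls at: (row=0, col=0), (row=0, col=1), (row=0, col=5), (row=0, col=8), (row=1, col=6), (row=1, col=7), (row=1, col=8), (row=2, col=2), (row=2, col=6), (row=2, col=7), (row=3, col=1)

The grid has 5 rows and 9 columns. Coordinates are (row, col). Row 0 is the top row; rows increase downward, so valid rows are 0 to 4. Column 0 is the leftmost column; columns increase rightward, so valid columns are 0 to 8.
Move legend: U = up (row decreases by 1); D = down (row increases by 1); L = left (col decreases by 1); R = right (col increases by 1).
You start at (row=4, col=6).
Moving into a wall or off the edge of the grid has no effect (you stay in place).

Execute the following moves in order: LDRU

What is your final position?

Start: (row=4, col=6)
  L (left): (row=4, col=6) -> (row=4, col=5)
  D (down): blocked, stay at (row=4, col=5)
  R (right): (row=4, col=5) -> (row=4, col=6)
  U (up): (row=4, col=6) -> (row=3, col=6)
Final: (row=3, col=6)

Answer: Final position: (row=3, col=6)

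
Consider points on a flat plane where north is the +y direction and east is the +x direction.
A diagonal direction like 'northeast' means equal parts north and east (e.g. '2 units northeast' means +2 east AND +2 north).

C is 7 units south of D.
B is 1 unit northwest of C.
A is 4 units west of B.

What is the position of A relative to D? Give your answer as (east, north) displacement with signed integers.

Place D at the origin (east=0, north=0).
  C is 7 units south of D: delta (east=+0, north=-7); C at (east=0, north=-7).
  B is 1 unit northwest of C: delta (east=-1, north=+1); B at (east=-1, north=-6).
  A is 4 units west of B: delta (east=-4, north=+0); A at (east=-5, north=-6).
Therefore A relative to D: (east=-5, north=-6).

Answer: A is at (east=-5, north=-6) relative to D.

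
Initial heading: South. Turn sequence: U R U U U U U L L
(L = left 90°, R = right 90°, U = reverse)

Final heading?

Answer: Final heading: East

Derivation:
Start: South
  U (U-turn (180°)) -> North
  R (right (90° clockwise)) -> East
  U (U-turn (180°)) -> West
  U (U-turn (180°)) -> East
  U (U-turn (180°)) -> West
  U (U-turn (180°)) -> East
  U (U-turn (180°)) -> West
  L (left (90° counter-clockwise)) -> South
  L (left (90° counter-clockwise)) -> East
Final: East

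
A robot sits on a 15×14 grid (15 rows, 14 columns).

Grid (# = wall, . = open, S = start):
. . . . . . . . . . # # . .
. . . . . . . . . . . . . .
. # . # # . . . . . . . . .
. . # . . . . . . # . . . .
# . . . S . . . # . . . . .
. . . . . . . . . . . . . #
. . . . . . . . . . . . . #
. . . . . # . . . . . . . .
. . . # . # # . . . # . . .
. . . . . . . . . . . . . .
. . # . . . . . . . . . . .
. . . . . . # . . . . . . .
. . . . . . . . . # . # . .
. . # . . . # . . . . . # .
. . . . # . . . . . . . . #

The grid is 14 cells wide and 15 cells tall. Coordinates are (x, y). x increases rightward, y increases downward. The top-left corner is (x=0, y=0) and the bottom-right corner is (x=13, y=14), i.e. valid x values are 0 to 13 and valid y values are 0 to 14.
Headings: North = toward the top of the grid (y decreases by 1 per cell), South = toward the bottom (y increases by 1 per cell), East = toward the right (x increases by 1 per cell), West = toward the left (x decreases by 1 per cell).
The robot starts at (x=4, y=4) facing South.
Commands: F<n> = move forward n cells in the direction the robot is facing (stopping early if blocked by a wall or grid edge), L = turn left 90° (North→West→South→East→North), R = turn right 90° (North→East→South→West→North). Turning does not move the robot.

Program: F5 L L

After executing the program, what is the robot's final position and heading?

Start: (x=4, y=4), facing South
  F5: move forward 5, now at (x=4, y=9)
  L: turn left, now facing East
  L: turn left, now facing North
Final: (x=4, y=9), facing North

Answer: Final position: (x=4, y=9), facing North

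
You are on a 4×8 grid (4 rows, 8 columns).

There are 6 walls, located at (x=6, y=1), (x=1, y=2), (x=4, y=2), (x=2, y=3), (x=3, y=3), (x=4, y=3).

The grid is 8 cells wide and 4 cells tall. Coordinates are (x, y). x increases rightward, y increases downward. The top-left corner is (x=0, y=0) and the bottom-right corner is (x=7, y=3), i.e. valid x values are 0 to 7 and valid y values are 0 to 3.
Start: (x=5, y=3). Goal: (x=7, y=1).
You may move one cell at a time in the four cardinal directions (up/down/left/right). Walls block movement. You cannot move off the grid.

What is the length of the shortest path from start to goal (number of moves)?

Answer: Shortest path length: 4

Derivation:
BFS from (x=5, y=3) until reaching (x=7, y=1):
  Distance 0: (x=5, y=3)
  Distance 1: (x=5, y=2), (x=6, y=3)
  Distance 2: (x=5, y=1), (x=6, y=2), (x=7, y=3)
  Distance 3: (x=5, y=0), (x=4, y=1), (x=7, y=2)
  Distance 4: (x=4, y=0), (x=6, y=0), (x=3, y=1), (x=7, y=1)  <- goal reached here
One shortest path (4 moves): (x=5, y=3) -> (x=6, y=3) -> (x=7, y=3) -> (x=7, y=2) -> (x=7, y=1)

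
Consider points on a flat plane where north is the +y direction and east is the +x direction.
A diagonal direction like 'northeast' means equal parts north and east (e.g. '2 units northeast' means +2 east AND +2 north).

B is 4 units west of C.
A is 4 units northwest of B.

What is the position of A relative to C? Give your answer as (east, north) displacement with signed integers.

Place C at the origin (east=0, north=0).
  B is 4 units west of C: delta (east=-4, north=+0); B at (east=-4, north=0).
  A is 4 units northwest of B: delta (east=-4, north=+4); A at (east=-8, north=4).
Therefore A relative to C: (east=-8, north=4).

Answer: A is at (east=-8, north=4) relative to C.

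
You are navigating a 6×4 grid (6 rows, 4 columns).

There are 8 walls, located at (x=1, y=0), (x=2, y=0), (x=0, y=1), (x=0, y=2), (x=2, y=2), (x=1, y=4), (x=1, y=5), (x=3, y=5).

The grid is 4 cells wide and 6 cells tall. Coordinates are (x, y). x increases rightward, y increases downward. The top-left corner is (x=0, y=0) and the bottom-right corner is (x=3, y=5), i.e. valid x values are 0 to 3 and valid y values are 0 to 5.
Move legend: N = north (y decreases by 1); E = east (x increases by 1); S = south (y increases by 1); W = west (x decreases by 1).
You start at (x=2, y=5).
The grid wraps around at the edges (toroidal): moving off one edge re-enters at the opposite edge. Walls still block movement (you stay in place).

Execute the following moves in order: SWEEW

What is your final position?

Start: (x=2, y=5)
  S (south): blocked, stay at (x=2, y=5)
  W (west): blocked, stay at (x=2, y=5)
  E (east): blocked, stay at (x=2, y=5)
  E (east): blocked, stay at (x=2, y=5)
  W (west): blocked, stay at (x=2, y=5)
Final: (x=2, y=5)

Answer: Final position: (x=2, y=5)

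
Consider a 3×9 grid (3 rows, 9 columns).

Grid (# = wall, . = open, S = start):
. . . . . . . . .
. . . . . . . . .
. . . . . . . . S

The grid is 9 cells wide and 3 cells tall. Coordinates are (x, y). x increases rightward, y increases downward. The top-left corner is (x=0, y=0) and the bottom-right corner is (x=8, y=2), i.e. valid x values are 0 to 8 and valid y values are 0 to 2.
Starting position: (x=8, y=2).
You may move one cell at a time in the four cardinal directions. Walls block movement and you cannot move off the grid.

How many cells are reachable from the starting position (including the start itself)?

Answer: Reachable cells: 27

Derivation:
BFS flood-fill from (x=8, y=2):
  Distance 0: (x=8, y=2)
  Distance 1: (x=8, y=1), (x=7, y=2)
  Distance 2: (x=8, y=0), (x=7, y=1), (x=6, y=2)
  Distance 3: (x=7, y=0), (x=6, y=1), (x=5, y=2)
  Distance 4: (x=6, y=0), (x=5, y=1), (x=4, y=2)
  Distance 5: (x=5, y=0), (x=4, y=1), (x=3, y=2)
  Distance 6: (x=4, y=0), (x=3, y=1), (x=2, y=2)
  Distance 7: (x=3, y=0), (x=2, y=1), (x=1, y=2)
  Distance 8: (x=2, y=0), (x=1, y=1), (x=0, y=2)
  Distance 9: (x=1, y=0), (x=0, y=1)
  Distance 10: (x=0, y=0)
Total reachable: 27 (grid has 27 open cells total)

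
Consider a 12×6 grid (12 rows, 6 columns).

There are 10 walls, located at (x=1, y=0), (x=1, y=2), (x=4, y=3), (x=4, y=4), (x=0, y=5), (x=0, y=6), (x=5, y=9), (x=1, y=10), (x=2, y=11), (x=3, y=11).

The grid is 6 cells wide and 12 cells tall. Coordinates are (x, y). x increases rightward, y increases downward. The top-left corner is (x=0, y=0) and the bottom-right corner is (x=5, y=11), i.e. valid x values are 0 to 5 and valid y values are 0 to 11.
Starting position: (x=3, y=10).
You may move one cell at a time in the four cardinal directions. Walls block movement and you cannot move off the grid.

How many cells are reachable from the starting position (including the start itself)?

Answer: Reachable cells: 62

Derivation:
BFS flood-fill from (x=3, y=10):
  Distance 0: (x=3, y=10)
  Distance 1: (x=3, y=9), (x=2, y=10), (x=4, y=10)
  Distance 2: (x=3, y=8), (x=2, y=9), (x=4, y=9), (x=5, y=10), (x=4, y=11)
  Distance 3: (x=3, y=7), (x=2, y=8), (x=4, y=8), (x=1, y=9), (x=5, y=11)
  Distance 4: (x=3, y=6), (x=2, y=7), (x=4, y=7), (x=1, y=8), (x=5, y=8), (x=0, y=9)
  Distance 5: (x=3, y=5), (x=2, y=6), (x=4, y=6), (x=1, y=7), (x=5, y=7), (x=0, y=8), (x=0, y=10)
  Distance 6: (x=3, y=4), (x=2, y=5), (x=4, y=5), (x=1, y=6), (x=5, y=6), (x=0, y=7), (x=0, y=11)
  Distance 7: (x=3, y=3), (x=2, y=4), (x=1, y=5), (x=5, y=5), (x=1, y=11)
  Distance 8: (x=3, y=2), (x=2, y=3), (x=1, y=4), (x=5, y=4)
  Distance 9: (x=3, y=1), (x=2, y=2), (x=4, y=2), (x=1, y=3), (x=5, y=3), (x=0, y=4)
  Distance 10: (x=3, y=0), (x=2, y=1), (x=4, y=1), (x=5, y=2), (x=0, y=3)
  Distance 11: (x=2, y=0), (x=4, y=0), (x=1, y=1), (x=5, y=1), (x=0, y=2)
  Distance 12: (x=5, y=0), (x=0, y=1)
  Distance 13: (x=0, y=0)
Total reachable: 62 (grid has 62 open cells total)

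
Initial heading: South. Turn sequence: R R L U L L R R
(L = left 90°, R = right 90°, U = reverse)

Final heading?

Answer: Final heading: East

Derivation:
Start: South
  R (right (90° clockwise)) -> West
  R (right (90° clockwise)) -> North
  L (left (90° counter-clockwise)) -> West
  U (U-turn (180°)) -> East
  L (left (90° counter-clockwise)) -> North
  L (left (90° counter-clockwise)) -> West
  R (right (90° clockwise)) -> North
  R (right (90° clockwise)) -> East
Final: East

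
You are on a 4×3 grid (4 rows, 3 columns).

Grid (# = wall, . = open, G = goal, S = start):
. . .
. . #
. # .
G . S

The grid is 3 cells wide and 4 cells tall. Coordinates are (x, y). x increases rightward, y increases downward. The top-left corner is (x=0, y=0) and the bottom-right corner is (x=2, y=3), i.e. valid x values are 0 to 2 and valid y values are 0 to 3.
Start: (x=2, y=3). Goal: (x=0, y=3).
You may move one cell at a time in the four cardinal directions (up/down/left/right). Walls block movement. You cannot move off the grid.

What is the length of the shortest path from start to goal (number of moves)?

Answer: Shortest path length: 2

Derivation:
BFS from (x=2, y=3) until reaching (x=0, y=3):
  Distance 0: (x=2, y=3)
  Distance 1: (x=2, y=2), (x=1, y=3)
  Distance 2: (x=0, y=3)  <- goal reached here
One shortest path (2 moves): (x=2, y=3) -> (x=1, y=3) -> (x=0, y=3)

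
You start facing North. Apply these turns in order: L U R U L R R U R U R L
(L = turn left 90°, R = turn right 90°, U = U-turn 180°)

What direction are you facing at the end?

Answer: Final heading: South

Derivation:
Start: North
  L (left (90° counter-clockwise)) -> West
  U (U-turn (180°)) -> East
  R (right (90° clockwise)) -> South
  U (U-turn (180°)) -> North
  L (left (90° counter-clockwise)) -> West
  R (right (90° clockwise)) -> North
  R (right (90° clockwise)) -> East
  U (U-turn (180°)) -> West
  R (right (90° clockwise)) -> North
  U (U-turn (180°)) -> South
  R (right (90° clockwise)) -> West
  L (left (90° counter-clockwise)) -> South
Final: South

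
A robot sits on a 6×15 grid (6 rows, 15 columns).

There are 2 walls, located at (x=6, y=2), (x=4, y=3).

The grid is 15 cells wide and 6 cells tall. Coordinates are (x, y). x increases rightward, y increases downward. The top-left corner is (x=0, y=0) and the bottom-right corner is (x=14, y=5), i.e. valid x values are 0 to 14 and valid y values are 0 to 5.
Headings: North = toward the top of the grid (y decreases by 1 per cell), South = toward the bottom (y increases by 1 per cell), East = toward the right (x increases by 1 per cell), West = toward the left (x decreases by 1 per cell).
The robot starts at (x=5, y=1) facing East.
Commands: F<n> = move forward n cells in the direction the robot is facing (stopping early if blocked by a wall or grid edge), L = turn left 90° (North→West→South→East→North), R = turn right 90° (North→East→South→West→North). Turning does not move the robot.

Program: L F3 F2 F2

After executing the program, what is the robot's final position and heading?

Start: (x=5, y=1), facing East
  L: turn left, now facing North
  F3: move forward 1/3 (blocked), now at (x=5, y=0)
  F2: move forward 0/2 (blocked), now at (x=5, y=0)
  F2: move forward 0/2 (blocked), now at (x=5, y=0)
Final: (x=5, y=0), facing North

Answer: Final position: (x=5, y=0), facing North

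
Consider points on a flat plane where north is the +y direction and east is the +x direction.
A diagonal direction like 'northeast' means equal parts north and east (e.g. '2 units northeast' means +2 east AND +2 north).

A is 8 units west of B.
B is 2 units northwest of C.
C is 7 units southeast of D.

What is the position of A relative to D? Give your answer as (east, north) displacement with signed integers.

Place D at the origin (east=0, north=0).
  C is 7 units southeast of D: delta (east=+7, north=-7); C at (east=7, north=-7).
  B is 2 units northwest of C: delta (east=-2, north=+2); B at (east=5, north=-5).
  A is 8 units west of B: delta (east=-8, north=+0); A at (east=-3, north=-5).
Therefore A relative to D: (east=-3, north=-5).

Answer: A is at (east=-3, north=-5) relative to D.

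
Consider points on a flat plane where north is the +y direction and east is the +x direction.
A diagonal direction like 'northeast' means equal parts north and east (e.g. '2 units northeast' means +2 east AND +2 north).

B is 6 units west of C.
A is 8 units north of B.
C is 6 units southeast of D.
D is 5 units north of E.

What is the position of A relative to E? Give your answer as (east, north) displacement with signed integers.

Answer: A is at (east=0, north=7) relative to E.

Derivation:
Place E at the origin (east=0, north=0).
  D is 5 units north of E: delta (east=+0, north=+5); D at (east=0, north=5).
  C is 6 units southeast of D: delta (east=+6, north=-6); C at (east=6, north=-1).
  B is 6 units west of C: delta (east=-6, north=+0); B at (east=0, north=-1).
  A is 8 units north of B: delta (east=+0, north=+8); A at (east=0, north=7).
Therefore A relative to E: (east=0, north=7).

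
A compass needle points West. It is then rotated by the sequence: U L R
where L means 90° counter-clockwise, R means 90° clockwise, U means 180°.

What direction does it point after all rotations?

Start: West
  U (U-turn (180°)) -> East
  L (left (90° counter-clockwise)) -> North
  R (right (90° clockwise)) -> East
Final: East

Answer: Final heading: East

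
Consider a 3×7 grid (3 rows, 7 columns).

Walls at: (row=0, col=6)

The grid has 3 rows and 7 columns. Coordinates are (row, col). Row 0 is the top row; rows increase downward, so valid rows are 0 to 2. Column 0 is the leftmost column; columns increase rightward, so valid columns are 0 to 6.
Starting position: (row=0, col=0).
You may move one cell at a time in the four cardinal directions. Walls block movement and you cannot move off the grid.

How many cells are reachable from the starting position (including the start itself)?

Answer: Reachable cells: 20

Derivation:
BFS flood-fill from (row=0, col=0):
  Distance 0: (row=0, col=0)
  Distance 1: (row=0, col=1), (row=1, col=0)
  Distance 2: (row=0, col=2), (row=1, col=1), (row=2, col=0)
  Distance 3: (row=0, col=3), (row=1, col=2), (row=2, col=1)
  Distance 4: (row=0, col=4), (row=1, col=3), (row=2, col=2)
  Distance 5: (row=0, col=5), (row=1, col=4), (row=2, col=3)
  Distance 6: (row=1, col=5), (row=2, col=4)
  Distance 7: (row=1, col=6), (row=2, col=5)
  Distance 8: (row=2, col=6)
Total reachable: 20 (grid has 20 open cells total)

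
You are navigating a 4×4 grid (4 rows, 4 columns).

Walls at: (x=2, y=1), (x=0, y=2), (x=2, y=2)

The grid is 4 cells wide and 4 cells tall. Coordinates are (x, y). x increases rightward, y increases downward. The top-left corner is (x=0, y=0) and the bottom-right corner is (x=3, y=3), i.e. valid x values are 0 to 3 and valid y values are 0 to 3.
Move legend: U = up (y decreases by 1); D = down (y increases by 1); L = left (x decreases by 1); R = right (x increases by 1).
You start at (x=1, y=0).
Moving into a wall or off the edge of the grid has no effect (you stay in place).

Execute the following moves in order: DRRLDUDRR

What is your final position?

Answer: Final position: (x=1, y=1)

Derivation:
Start: (x=1, y=0)
  D (down): (x=1, y=0) -> (x=1, y=1)
  R (right): blocked, stay at (x=1, y=1)
  R (right): blocked, stay at (x=1, y=1)
  L (left): (x=1, y=1) -> (x=0, y=1)
  D (down): blocked, stay at (x=0, y=1)
  U (up): (x=0, y=1) -> (x=0, y=0)
  D (down): (x=0, y=0) -> (x=0, y=1)
  R (right): (x=0, y=1) -> (x=1, y=1)
  R (right): blocked, stay at (x=1, y=1)
Final: (x=1, y=1)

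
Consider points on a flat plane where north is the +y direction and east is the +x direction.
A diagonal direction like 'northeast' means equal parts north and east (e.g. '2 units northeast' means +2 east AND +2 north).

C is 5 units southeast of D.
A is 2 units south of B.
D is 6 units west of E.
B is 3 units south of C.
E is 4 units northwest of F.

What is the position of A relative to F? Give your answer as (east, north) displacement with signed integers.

Place F at the origin (east=0, north=0).
  E is 4 units northwest of F: delta (east=-4, north=+4); E at (east=-4, north=4).
  D is 6 units west of E: delta (east=-6, north=+0); D at (east=-10, north=4).
  C is 5 units southeast of D: delta (east=+5, north=-5); C at (east=-5, north=-1).
  B is 3 units south of C: delta (east=+0, north=-3); B at (east=-5, north=-4).
  A is 2 units south of B: delta (east=+0, north=-2); A at (east=-5, north=-6).
Therefore A relative to F: (east=-5, north=-6).

Answer: A is at (east=-5, north=-6) relative to F.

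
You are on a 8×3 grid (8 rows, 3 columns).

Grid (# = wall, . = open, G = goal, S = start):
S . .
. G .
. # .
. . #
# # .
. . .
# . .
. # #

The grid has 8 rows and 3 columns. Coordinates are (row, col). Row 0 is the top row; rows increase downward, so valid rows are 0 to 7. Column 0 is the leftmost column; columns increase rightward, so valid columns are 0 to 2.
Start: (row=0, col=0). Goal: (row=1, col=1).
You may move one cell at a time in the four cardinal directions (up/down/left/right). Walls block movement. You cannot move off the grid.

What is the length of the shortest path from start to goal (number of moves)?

BFS from (row=0, col=0) until reaching (row=1, col=1):
  Distance 0: (row=0, col=0)
  Distance 1: (row=0, col=1), (row=1, col=0)
  Distance 2: (row=0, col=2), (row=1, col=1), (row=2, col=0)  <- goal reached here
One shortest path (2 moves): (row=0, col=0) -> (row=0, col=1) -> (row=1, col=1)

Answer: Shortest path length: 2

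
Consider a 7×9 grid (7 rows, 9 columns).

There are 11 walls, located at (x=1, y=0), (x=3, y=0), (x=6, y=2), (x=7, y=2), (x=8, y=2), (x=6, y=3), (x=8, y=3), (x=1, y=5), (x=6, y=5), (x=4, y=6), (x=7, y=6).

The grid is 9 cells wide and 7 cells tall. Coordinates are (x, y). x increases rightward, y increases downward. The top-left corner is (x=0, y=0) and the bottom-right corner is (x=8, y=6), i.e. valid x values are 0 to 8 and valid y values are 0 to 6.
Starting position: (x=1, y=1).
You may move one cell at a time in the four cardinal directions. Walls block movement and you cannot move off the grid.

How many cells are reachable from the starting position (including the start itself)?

BFS flood-fill from (x=1, y=1):
  Distance 0: (x=1, y=1)
  Distance 1: (x=0, y=1), (x=2, y=1), (x=1, y=2)
  Distance 2: (x=0, y=0), (x=2, y=0), (x=3, y=1), (x=0, y=2), (x=2, y=2), (x=1, y=3)
  Distance 3: (x=4, y=1), (x=3, y=2), (x=0, y=3), (x=2, y=3), (x=1, y=4)
  Distance 4: (x=4, y=0), (x=5, y=1), (x=4, y=2), (x=3, y=3), (x=0, y=4), (x=2, y=4)
  Distance 5: (x=5, y=0), (x=6, y=1), (x=5, y=2), (x=4, y=3), (x=3, y=4), (x=0, y=5), (x=2, y=5)
  Distance 6: (x=6, y=0), (x=7, y=1), (x=5, y=3), (x=4, y=4), (x=3, y=5), (x=0, y=6), (x=2, y=6)
  Distance 7: (x=7, y=0), (x=8, y=1), (x=5, y=4), (x=4, y=5), (x=1, y=6), (x=3, y=6)
  Distance 8: (x=8, y=0), (x=6, y=4), (x=5, y=5)
  Distance 9: (x=7, y=4), (x=5, y=6)
  Distance 10: (x=7, y=3), (x=8, y=4), (x=7, y=5), (x=6, y=6)
  Distance 11: (x=8, y=5)
  Distance 12: (x=8, y=6)
Total reachable: 52 (grid has 52 open cells total)

Answer: Reachable cells: 52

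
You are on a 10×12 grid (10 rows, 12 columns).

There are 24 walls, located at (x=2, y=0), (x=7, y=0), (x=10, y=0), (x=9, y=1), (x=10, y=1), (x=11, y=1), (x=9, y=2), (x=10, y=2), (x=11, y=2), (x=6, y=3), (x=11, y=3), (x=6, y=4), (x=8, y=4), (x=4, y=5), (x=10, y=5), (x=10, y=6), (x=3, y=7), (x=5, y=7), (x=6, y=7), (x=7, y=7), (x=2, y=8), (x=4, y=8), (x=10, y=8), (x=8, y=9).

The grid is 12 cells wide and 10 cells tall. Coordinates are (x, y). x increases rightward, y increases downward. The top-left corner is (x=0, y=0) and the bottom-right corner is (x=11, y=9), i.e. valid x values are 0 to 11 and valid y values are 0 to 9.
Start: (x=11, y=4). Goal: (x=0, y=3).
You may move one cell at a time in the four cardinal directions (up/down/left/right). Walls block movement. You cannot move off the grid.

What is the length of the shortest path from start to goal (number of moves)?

Answer: Shortest path length: 14

Derivation:
BFS from (x=11, y=4) until reaching (x=0, y=3):
  Distance 0: (x=11, y=4)
  Distance 1: (x=10, y=4), (x=11, y=5)
  Distance 2: (x=10, y=3), (x=9, y=4), (x=11, y=6)
  Distance 3: (x=9, y=3), (x=9, y=5), (x=11, y=7)
  Distance 4: (x=8, y=3), (x=8, y=5), (x=9, y=6), (x=10, y=7), (x=11, y=8)
  Distance 5: (x=8, y=2), (x=7, y=3), (x=7, y=5), (x=8, y=6), (x=9, y=7), (x=11, y=9)
  Distance 6: (x=8, y=1), (x=7, y=2), (x=7, y=4), (x=6, y=5), (x=7, y=6), (x=8, y=7), (x=9, y=8), (x=10, y=9)
  Distance 7: (x=8, y=0), (x=7, y=1), (x=6, y=2), (x=5, y=5), (x=6, y=6), (x=8, y=8), (x=9, y=9)
  Distance 8: (x=9, y=0), (x=6, y=1), (x=5, y=2), (x=5, y=4), (x=5, y=6), (x=7, y=8)
  Distance 9: (x=6, y=0), (x=5, y=1), (x=4, y=2), (x=5, y=3), (x=4, y=4), (x=4, y=6), (x=6, y=8), (x=7, y=9)
  Distance 10: (x=5, y=0), (x=4, y=1), (x=3, y=2), (x=4, y=3), (x=3, y=4), (x=3, y=6), (x=4, y=7), (x=5, y=8), (x=6, y=9)
  Distance 11: (x=4, y=0), (x=3, y=1), (x=2, y=2), (x=3, y=3), (x=2, y=4), (x=3, y=5), (x=2, y=6), (x=5, y=9)
  Distance 12: (x=3, y=0), (x=2, y=1), (x=1, y=2), (x=2, y=3), (x=1, y=4), (x=2, y=5), (x=1, y=6), (x=2, y=7), (x=4, y=9)
  Distance 13: (x=1, y=1), (x=0, y=2), (x=1, y=3), (x=0, y=4), (x=1, y=5), (x=0, y=6), (x=1, y=7), (x=3, y=9)
  Distance 14: (x=1, y=0), (x=0, y=1), (x=0, y=3), (x=0, y=5), (x=0, y=7), (x=1, y=8), (x=3, y=8), (x=2, y=9)  <- goal reached here
One shortest path (14 moves): (x=11, y=4) -> (x=10, y=4) -> (x=9, y=4) -> (x=9, y=3) -> (x=8, y=3) -> (x=7, y=3) -> (x=7, y=2) -> (x=6, y=2) -> (x=5, y=2) -> (x=4, y=2) -> (x=3, y=2) -> (x=2, y=2) -> (x=1, y=2) -> (x=0, y=2) -> (x=0, y=3)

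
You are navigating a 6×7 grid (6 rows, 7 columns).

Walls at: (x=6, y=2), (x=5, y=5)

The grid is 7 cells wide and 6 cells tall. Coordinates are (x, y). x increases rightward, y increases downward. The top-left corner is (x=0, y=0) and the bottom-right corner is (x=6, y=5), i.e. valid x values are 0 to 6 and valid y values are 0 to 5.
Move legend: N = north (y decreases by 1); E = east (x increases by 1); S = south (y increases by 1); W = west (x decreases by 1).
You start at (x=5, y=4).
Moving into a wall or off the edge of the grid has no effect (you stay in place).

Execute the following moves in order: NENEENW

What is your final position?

Answer: Final position: (x=5, y=3)

Derivation:
Start: (x=5, y=4)
  N (north): (x=5, y=4) -> (x=5, y=3)
  E (east): (x=5, y=3) -> (x=6, y=3)
  N (north): blocked, stay at (x=6, y=3)
  E (east): blocked, stay at (x=6, y=3)
  E (east): blocked, stay at (x=6, y=3)
  N (north): blocked, stay at (x=6, y=3)
  W (west): (x=6, y=3) -> (x=5, y=3)
Final: (x=5, y=3)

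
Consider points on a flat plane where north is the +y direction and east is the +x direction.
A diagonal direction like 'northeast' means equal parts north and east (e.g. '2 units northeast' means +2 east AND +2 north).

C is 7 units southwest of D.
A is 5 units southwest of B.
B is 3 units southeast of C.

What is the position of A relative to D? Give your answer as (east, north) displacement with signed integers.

Answer: A is at (east=-9, north=-15) relative to D.

Derivation:
Place D at the origin (east=0, north=0).
  C is 7 units southwest of D: delta (east=-7, north=-7); C at (east=-7, north=-7).
  B is 3 units southeast of C: delta (east=+3, north=-3); B at (east=-4, north=-10).
  A is 5 units southwest of B: delta (east=-5, north=-5); A at (east=-9, north=-15).
Therefore A relative to D: (east=-9, north=-15).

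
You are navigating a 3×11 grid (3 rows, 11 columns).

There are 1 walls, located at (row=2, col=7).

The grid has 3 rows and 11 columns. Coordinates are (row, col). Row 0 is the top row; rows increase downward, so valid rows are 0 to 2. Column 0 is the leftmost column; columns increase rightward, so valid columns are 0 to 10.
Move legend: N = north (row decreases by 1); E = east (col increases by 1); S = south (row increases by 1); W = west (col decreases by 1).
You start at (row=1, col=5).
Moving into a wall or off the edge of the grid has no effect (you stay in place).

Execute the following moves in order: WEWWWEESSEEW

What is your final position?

Answer: Final position: (row=2, col=5)

Derivation:
Start: (row=1, col=5)
  W (west): (row=1, col=5) -> (row=1, col=4)
  E (east): (row=1, col=4) -> (row=1, col=5)
  W (west): (row=1, col=5) -> (row=1, col=4)
  W (west): (row=1, col=4) -> (row=1, col=3)
  W (west): (row=1, col=3) -> (row=1, col=2)
  E (east): (row=1, col=2) -> (row=1, col=3)
  E (east): (row=1, col=3) -> (row=1, col=4)
  S (south): (row=1, col=4) -> (row=2, col=4)
  S (south): blocked, stay at (row=2, col=4)
  E (east): (row=2, col=4) -> (row=2, col=5)
  E (east): (row=2, col=5) -> (row=2, col=6)
  W (west): (row=2, col=6) -> (row=2, col=5)
Final: (row=2, col=5)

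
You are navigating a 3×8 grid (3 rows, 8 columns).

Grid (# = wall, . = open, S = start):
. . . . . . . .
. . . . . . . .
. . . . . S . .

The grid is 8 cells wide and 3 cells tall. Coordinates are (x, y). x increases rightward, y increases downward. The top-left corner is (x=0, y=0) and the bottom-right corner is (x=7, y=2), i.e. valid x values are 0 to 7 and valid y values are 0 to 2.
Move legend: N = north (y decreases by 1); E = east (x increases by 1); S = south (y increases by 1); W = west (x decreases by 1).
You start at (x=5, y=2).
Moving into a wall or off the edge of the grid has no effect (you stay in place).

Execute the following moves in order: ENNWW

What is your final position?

Answer: Final position: (x=4, y=0)

Derivation:
Start: (x=5, y=2)
  E (east): (x=5, y=2) -> (x=6, y=2)
  N (north): (x=6, y=2) -> (x=6, y=1)
  N (north): (x=6, y=1) -> (x=6, y=0)
  W (west): (x=6, y=0) -> (x=5, y=0)
  W (west): (x=5, y=0) -> (x=4, y=0)
Final: (x=4, y=0)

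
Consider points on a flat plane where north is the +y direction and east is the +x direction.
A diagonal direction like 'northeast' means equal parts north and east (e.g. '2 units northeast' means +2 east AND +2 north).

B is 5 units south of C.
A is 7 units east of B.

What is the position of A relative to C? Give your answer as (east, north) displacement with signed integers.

Place C at the origin (east=0, north=0).
  B is 5 units south of C: delta (east=+0, north=-5); B at (east=0, north=-5).
  A is 7 units east of B: delta (east=+7, north=+0); A at (east=7, north=-5).
Therefore A relative to C: (east=7, north=-5).

Answer: A is at (east=7, north=-5) relative to C.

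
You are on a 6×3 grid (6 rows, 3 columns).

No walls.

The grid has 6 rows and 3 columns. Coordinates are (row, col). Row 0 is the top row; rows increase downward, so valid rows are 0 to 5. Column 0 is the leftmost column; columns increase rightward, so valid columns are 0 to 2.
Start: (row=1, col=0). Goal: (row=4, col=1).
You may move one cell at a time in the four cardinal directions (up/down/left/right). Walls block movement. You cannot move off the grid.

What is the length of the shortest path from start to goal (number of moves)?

Answer: Shortest path length: 4

Derivation:
BFS from (row=1, col=0) until reaching (row=4, col=1):
  Distance 0: (row=1, col=0)
  Distance 1: (row=0, col=0), (row=1, col=1), (row=2, col=0)
  Distance 2: (row=0, col=1), (row=1, col=2), (row=2, col=1), (row=3, col=0)
  Distance 3: (row=0, col=2), (row=2, col=2), (row=3, col=1), (row=4, col=0)
  Distance 4: (row=3, col=2), (row=4, col=1), (row=5, col=0)  <- goal reached here
One shortest path (4 moves): (row=1, col=0) -> (row=1, col=1) -> (row=2, col=1) -> (row=3, col=1) -> (row=4, col=1)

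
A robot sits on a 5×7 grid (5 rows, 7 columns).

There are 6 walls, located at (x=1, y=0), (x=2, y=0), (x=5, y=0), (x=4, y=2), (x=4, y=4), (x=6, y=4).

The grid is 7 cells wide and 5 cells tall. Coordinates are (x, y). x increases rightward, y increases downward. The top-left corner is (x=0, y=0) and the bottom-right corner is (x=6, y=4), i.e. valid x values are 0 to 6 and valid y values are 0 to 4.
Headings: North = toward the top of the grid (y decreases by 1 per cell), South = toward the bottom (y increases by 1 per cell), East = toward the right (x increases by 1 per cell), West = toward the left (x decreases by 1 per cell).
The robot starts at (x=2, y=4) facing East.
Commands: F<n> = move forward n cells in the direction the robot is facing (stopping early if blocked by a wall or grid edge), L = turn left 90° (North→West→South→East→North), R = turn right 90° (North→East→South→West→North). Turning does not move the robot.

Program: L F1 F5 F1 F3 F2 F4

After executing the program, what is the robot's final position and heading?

Start: (x=2, y=4), facing East
  L: turn left, now facing North
  F1: move forward 1, now at (x=2, y=3)
  F5: move forward 2/5 (blocked), now at (x=2, y=1)
  F1: move forward 0/1 (blocked), now at (x=2, y=1)
  F3: move forward 0/3 (blocked), now at (x=2, y=1)
  F2: move forward 0/2 (blocked), now at (x=2, y=1)
  F4: move forward 0/4 (blocked), now at (x=2, y=1)
Final: (x=2, y=1), facing North

Answer: Final position: (x=2, y=1), facing North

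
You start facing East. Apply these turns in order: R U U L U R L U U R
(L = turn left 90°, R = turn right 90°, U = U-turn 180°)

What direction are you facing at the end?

Start: East
  R (right (90° clockwise)) -> South
  U (U-turn (180°)) -> North
  U (U-turn (180°)) -> South
  L (left (90° counter-clockwise)) -> East
  U (U-turn (180°)) -> West
  R (right (90° clockwise)) -> North
  L (left (90° counter-clockwise)) -> West
  U (U-turn (180°)) -> East
  U (U-turn (180°)) -> West
  R (right (90° clockwise)) -> North
Final: North

Answer: Final heading: North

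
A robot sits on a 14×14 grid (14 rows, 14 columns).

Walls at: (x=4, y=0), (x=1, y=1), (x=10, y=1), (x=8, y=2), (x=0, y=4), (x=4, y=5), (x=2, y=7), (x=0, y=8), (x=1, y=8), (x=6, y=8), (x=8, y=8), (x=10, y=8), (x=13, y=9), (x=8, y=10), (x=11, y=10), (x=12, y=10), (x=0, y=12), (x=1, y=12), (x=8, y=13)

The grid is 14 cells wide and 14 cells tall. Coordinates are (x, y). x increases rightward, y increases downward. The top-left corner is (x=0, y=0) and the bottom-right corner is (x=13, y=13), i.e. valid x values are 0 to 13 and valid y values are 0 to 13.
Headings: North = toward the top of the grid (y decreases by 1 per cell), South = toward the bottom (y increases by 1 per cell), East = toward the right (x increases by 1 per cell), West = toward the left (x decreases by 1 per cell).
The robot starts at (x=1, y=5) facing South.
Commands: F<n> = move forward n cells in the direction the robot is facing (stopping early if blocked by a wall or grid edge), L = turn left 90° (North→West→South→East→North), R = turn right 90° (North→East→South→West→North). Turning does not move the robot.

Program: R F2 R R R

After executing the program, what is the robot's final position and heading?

Answer: Final position: (x=0, y=5), facing South

Derivation:
Start: (x=1, y=5), facing South
  R: turn right, now facing West
  F2: move forward 1/2 (blocked), now at (x=0, y=5)
  R: turn right, now facing North
  R: turn right, now facing East
  R: turn right, now facing South
Final: (x=0, y=5), facing South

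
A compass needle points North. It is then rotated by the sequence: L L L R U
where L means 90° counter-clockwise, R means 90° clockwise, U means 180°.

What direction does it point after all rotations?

Answer: Final heading: North

Derivation:
Start: North
  L (left (90° counter-clockwise)) -> West
  L (left (90° counter-clockwise)) -> South
  L (left (90° counter-clockwise)) -> East
  R (right (90° clockwise)) -> South
  U (U-turn (180°)) -> North
Final: North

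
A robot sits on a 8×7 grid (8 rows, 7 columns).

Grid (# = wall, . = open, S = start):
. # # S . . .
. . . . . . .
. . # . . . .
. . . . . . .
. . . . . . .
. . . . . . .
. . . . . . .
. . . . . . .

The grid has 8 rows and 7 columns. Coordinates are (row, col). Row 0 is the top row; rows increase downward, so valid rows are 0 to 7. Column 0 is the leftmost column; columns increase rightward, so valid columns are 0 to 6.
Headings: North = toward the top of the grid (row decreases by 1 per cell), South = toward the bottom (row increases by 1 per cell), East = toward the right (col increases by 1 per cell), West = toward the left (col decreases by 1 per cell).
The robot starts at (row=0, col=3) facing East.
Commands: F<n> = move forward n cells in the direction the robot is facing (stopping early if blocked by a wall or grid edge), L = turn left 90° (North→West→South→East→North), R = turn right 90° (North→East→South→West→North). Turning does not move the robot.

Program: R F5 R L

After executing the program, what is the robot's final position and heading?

Start: (row=0, col=3), facing East
  R: turn right, now facing South
  F5: move forward 5, now at (row=5, col=3)
  R: turn right, now facing West
  L: turn left, now facing South
Final: (row=5, col=3), facing South

Answer: Final position: (row=5, col=3), facing South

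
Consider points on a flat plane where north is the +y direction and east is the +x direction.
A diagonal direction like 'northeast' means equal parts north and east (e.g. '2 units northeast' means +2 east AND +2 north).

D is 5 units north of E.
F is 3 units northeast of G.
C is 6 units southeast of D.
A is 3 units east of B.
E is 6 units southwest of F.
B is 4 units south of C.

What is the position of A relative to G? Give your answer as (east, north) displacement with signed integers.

Answer: A is at (east=6, north=-8) relative to G.

Derivation:
Place G at the origin (east=0, north=0).
  F is 3 units northeast of G: delta (east=+3, north=+3); F at (east=3, north=3).
  E is 6 units southwest of F: delta (east=-6, north=-6); E at (east=-3, north=-3).
  D is 5 units north of E: delta (east=+0, north=+5); D at (east=-3, north=2).
  C is 6 units southeast of D: delta (east=+6, north=-6); C at (east=3, north=-4).
  B is 4 units south of C: delta (east=+0, north=-4); B at (east=3, north=-8).
  A is 3 units east of B: delta (east=+3, north=+0); A at (east=6, north=-8).
Therefore A relative to G: (east=6, north=-8).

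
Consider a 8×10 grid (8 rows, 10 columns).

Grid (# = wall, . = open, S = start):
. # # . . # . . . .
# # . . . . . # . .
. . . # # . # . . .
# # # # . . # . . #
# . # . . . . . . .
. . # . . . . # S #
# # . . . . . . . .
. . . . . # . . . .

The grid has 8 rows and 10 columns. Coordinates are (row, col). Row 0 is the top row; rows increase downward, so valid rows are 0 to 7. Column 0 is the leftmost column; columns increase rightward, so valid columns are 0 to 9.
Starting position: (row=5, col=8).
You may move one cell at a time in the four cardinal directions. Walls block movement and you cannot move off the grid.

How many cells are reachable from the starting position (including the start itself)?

Answer: Reachable cells: 53

Derivation:
BFS flood-fill from (row=5, col=8):
  Distance 0: (row=5, col=8)
  Distance 1: (row=4, col=8), (row=6, col=8)
  Distance 2: (row=3, col=8), (row=4, col=7), (row=4, col=9), (row=6, col=7), (row=6, col=9), (row=7, col=8)
  Distance 3: (row=2, col=8), (row=3, col=7), (row=4, col=6), (row=6, col=6), (row=7, col=7), (row=7, col=9)
  Distance 4: (row=1, col=8), (row=2, col=7), (row=2, col=9), (row=4, col=5), (row=5, col=6), (row=6, col=5), (row=7, col=6)
  Distance 5: (row=0, col=8), (row=1, col=9), (row=3, col=5), (row=4, col=4), (row=5, col=5), (row=6, col=4)
  Distance 6: (row=0, col=7), (row=0, col=9), (row=2, col=5), (row=3, col=4), (row=4, col=3), (row=5, col=4), (row=6, col=3), (row=7, col=4)
  Distance 7: (row=0, col=6), (row=1, col=5), (row=5, col=3), (row=6, col=2), (row=7, col=3)
  Distance 8: (row=1, col=4), (row=1, col=6), (row=7, col=2)
  Distance 9: (row=0, col=4), (row=1, col=3), (row=7, col=1)
  Distance 10: (row=0, col=3), (row=1, col=2), (row=7, col=0)
  Distance 11: (row=2, col=2)
  Distance 12: (row=2, col=1)
  Distance 13: (row=2, col=0)
Total reachable: 53 (grid has 57 open cells total)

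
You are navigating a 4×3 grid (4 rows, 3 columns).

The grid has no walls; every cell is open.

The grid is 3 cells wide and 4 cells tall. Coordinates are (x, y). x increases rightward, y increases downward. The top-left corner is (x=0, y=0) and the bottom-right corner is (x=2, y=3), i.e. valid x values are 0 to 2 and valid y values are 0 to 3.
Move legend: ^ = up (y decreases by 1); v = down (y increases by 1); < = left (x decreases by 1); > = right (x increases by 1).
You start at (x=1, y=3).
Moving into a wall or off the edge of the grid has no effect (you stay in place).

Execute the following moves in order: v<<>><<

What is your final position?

Answer: Final position: (x=0, y=3)

Derivation:
Start: (x=1, y=3)
  v (down): blocked, stay at (x=1, y=3)
  < (left): (x=1, y=3) -> (x=0, y=3)
  < (left): blocked, stay at (x=0, y=3)
  > (right): (x=0, y=3) -> (x=1, y=3)
  > (right): (x=1, y=3) -> (x=2, y=3)
  < (left): (x=2, y=3) -> (x=1, y=3)
  < (left): (x=1, y=3) -> (x=0, y=3)
Final: (x=0, y=3)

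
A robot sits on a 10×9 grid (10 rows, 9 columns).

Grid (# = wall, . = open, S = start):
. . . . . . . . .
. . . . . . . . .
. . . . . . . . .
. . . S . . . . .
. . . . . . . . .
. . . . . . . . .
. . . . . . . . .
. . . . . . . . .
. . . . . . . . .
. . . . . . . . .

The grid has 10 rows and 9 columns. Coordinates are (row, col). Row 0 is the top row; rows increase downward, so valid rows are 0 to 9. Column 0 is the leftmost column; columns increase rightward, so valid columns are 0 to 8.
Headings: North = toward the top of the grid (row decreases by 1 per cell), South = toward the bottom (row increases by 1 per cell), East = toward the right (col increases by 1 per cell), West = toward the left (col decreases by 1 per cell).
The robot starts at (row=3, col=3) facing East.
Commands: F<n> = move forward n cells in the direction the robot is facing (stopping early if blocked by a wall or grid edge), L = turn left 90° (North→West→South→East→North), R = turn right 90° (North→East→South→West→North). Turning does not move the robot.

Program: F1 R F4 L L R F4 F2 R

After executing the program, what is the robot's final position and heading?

Answer: Final position: (row=7, col=8), facing South

Derivation:
Start: (row=3, col=3), facing East
  F1: move forward 1, now at (row=3, col=4)
  R: turn right, now facing South
  F4: move forward 4, now at (row=7, col=4)
  L: turn left, now facing East
  L: turn left, now facing North
  R: turn right, now facing East
  F4: move forward 4, now at (row=7, col=8)
  F2: move forward 0/2 (blocked), now at (row=7, col=8)
  R: turn right, now facing South
Final: (row=7, col=8), facing South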